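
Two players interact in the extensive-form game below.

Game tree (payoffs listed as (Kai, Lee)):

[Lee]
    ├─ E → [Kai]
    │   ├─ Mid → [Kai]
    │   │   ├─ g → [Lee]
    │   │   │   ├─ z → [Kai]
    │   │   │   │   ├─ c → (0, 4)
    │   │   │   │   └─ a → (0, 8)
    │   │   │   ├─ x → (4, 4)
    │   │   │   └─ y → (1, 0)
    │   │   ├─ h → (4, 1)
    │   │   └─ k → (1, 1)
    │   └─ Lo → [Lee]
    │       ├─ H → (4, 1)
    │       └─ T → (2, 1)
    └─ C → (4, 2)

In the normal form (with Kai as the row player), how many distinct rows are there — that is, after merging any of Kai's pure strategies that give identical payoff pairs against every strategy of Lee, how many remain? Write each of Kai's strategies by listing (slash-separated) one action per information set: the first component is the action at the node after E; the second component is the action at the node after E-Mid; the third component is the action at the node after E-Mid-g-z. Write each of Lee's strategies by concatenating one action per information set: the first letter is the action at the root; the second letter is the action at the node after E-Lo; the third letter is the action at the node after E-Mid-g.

Kai has 12 pure strategies: Mid/g/c, Mid/g/a, Mid/h/c, Mid/h/a, Mid/k/c, Mid/k/a, Lo/g/c, Lo/g/a, Lo/h/c, Lo/h/a, Lo/k/c, Lo/k/a. Columns: EHz, EHx, EHy, ETz, ETx, ETy, CHz, CHx, CHy, CTz, CTx, CTy.
{Mid/g/c} → row (0,4) (4,4) (1,0) (0,4) (4,4) (1,0) (4,2) (4,2) (4,2) (4,2) (4,2) (4,2)
{Mid/g/a} → row (0,8) (4,4) (1,0) (0,8) (4,4) (1,0) (4,2) (4,2) (4,2) (4,2) (4,2) (4,2)
{Mid/h/c, Mid/h/a} → row (4,1) (4,1) (4,1) (4,1) (4,1) (4,1) (4,2) (4,2) (4,2) (4,2) (4,2) (4,2)
{Mid/k/c, Mid/k/a} → row (1,1) (1,1) (1,1) (1,1) (1,1) (1,1) (4,2) (4,2) (4,2) (4,2) (4,2) (4,2)
{Lo/g/c, Lo/g/a, Lo/h/c, Lo/h/a, Lo/k/c, Lo/k/a} → row (4,1) (4,1) (4,1) (2,1) (2,1) (2,1) (4,2) (4,2) (4,2) (4,2) (4,2) (4,2)
That's 5 distinct rows out of 12 strategies.

5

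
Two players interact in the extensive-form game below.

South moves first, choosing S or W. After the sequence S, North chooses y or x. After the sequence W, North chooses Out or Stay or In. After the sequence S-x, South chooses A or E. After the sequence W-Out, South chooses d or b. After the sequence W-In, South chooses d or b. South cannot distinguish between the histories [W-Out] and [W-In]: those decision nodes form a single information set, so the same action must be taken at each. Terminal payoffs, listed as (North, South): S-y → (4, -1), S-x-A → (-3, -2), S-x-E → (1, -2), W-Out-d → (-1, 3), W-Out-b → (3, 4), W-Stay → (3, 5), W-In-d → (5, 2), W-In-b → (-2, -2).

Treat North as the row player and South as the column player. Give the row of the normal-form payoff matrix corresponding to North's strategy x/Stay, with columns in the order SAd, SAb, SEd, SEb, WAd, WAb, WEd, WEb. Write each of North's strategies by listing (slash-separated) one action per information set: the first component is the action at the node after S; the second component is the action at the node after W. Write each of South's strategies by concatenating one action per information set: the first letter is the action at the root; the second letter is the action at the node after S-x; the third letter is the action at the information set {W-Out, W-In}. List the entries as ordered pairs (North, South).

(-3,-2) (-3,-2) (1,-2) (1,-2) (3,5) (3,5) (3,5) (3,5)

vs SAd: South plays S → North plays x at [S] → South plays A at [S-x] → (-3, -2)
vs SAb: South plays S → North plays x at [S] → South plays A at [S-x] → (-3, -2)
vs SEd: South plays S → North plays x at [S] → South plays E at [S-x] → (1, -2)
vs SEb: South plays S → North plays x at [S] → South plays E at [S-x] → (1, -2)
vs WAd: South plays W → North plays Stay at [W] → (3, 5)
vs WAb: South plays W → North plays Stay at [W] → (3, 5)
vs WEd: South plays W → North plays Stay at [W] → (3, 5)
vs WEb: South plays W → North plays Stay at [W] → (3, 5)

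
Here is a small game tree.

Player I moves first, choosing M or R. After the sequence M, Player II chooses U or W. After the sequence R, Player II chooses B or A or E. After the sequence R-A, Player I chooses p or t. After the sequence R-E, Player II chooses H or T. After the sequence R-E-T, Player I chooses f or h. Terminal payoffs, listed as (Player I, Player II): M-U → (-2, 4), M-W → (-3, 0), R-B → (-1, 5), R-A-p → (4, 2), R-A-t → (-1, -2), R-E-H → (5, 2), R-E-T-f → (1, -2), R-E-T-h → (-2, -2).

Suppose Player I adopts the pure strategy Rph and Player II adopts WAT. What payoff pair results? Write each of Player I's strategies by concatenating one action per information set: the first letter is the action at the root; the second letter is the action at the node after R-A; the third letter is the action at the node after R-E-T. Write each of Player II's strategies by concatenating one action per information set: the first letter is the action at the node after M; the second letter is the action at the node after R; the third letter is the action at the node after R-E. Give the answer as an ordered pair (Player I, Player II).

Trace the play path from the root:
  Player I plays R
  Player II plays A at [R]
  Player I plays p at [R-A]
→ terminal payoff (4, 2).
(Player I's choice at the node after R-E-T is never reached on this path, so it doesn't affect the outcome.)

(4, 2)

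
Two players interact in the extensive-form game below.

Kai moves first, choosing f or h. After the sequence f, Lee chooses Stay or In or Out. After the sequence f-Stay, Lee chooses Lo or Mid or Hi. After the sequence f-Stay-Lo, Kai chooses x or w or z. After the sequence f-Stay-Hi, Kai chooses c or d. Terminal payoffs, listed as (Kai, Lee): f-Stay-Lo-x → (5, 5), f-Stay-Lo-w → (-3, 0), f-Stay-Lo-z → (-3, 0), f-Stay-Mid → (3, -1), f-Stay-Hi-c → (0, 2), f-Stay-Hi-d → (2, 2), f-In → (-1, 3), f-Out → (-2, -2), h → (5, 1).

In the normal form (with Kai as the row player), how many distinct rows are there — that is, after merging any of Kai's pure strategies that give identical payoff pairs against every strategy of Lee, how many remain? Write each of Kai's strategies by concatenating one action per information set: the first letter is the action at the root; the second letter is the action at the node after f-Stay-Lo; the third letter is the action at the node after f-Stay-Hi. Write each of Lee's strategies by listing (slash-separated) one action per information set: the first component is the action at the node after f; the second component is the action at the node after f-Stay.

Kai has 12 pure strategies: fxc, fxd, fwc, fwd, fzc, fzd, hxc, hxd, hwc, hwd, hzc, hzd. Columns: Stay/Lo, Stay/Mid, Stay/Hi, In/Lo, In/Mid, In/Hi, Out/Lo, Out/Mid, Out/Hi.
{fxc} → row (5,5) (3,-1) (0,2) (-1,3) (-1,3) (-1,3) (-2,-2) (-2,-2) (-2,-2)
{fxd} → row (5,5) (3,-1) (2,2) (-1,3) (-1,3) (-1,3) (-2,-2) (-2,-2) (-2,-2)
{fwc, fzc} → row (-3,0) (3,-1) (0,2) (-1,3) (-1,3) (-1,3) (-2,-2) (-2,-2) (-2,-2)
{fwd, fzd} → row (-3,0) (3,-1) (2,2) (-1,3) (-1,3) (-1,3) (-2,-2) (-2,-2) (-2,-2)
{hxc, hxd, hwc, hwd, hzc, hzd} → row (5,1) (5,1) (5,1) (5,1) (5,1) (5,1) (5,1) (5,1) (5,1)
That's 5 distinct rows out of 12 strategies.

5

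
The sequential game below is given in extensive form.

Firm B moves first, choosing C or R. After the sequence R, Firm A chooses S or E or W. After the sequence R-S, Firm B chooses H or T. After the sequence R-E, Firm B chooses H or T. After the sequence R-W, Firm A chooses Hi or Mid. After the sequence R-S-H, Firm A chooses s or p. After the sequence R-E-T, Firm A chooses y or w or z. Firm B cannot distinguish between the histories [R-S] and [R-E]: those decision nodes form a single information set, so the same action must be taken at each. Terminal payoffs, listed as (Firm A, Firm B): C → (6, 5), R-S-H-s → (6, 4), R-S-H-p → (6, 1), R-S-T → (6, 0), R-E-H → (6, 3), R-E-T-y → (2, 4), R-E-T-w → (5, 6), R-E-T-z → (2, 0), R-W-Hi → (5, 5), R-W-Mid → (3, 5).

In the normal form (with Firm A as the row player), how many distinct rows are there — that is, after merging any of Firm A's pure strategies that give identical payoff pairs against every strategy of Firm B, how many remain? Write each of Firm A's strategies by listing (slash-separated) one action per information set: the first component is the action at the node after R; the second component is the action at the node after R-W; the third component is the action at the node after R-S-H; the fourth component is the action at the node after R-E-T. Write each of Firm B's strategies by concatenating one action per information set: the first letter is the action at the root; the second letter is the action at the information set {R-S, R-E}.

7

Firm A has 36 pure strategies: S/Hi/s/y, S/Hi/s/w, S/Hi/s/z, S/Hi/p/y, S/Hi/p/w, S/Hi/p/z, S/Mid/s/y, S/Mid/s/w, S/Mid/s/z, S/Mid/p/y, S/Mid/p/w, S/Mid/p/z, E/Hi/s/y, E/Hi/s/w, E/Hi/s/z, E/Hi/p/y, E/Hi/p/w, E/Hi/p/z, E/Mid/s/y, E/Mid/s/w, E/Mid/s/z, E/Mid/p/y, E/Mid/p/w, E/Mid/p/z, W/Hi/s/y, W/Hi/s/w, W/Hi/s/z, W/Hi/p/y, W/Hi/p/w, W/Hi/p/z, W/Mid/s/y, W/Mid/s/w, W/Mid/s/z, W/Mid/p/y, W/Mid/p/w, W/Mid/p/z. Columns: CH, CT, RH, RT.
{S/Hi/s/y, S/Hi/s/w, S/Hi/s/z, S/Mid/s/y, S/Mid/s/w, S/Mid/s/z} → row (6,5) (6,5) (6,4) (6,0)
{S/Hi/p/y, S/Hi/p/w, S/Hi/p/z, S/Mid/p/y, S/Mid/p/w, S/Mid/p/z} → row (6,5) (6,5) (6,1) (6,0)
{E/Hi/s/y, E/Hi/p/y, E/Mid/s/y, E/Mid/p/y} → row (6,5) (6,5) (6,3) (2,4)
{E/Hi/s/w, E/Hi/p/w, E/Mid/s/w, E/Mid/p/w} → row (6,5) (6,5) (6,3) (5,6)
{E/Hi/s/z, E/Hi/p/z, E/Mid/s/z, E/Mid/p/z} → row (6,5) (6,5) (6,3) (2,0)
{W/Hi/s/y, W/Hi/s/w, W/Hi/s/z, W/Hi/p/y, W/Hi/p/w, W/Hi/p/z} → row (6,5) (6,5) (5,5) (5,5)
{W/Mid/s/y, W/Mid/s/w, W/Mid/s/z, W/Mid/p/y, W/Mid/p/w, W/Mid/p/z} → row (6,5) (6,5) (3,5) (3,5)
That's 7 distinct rows out of 36 strategies.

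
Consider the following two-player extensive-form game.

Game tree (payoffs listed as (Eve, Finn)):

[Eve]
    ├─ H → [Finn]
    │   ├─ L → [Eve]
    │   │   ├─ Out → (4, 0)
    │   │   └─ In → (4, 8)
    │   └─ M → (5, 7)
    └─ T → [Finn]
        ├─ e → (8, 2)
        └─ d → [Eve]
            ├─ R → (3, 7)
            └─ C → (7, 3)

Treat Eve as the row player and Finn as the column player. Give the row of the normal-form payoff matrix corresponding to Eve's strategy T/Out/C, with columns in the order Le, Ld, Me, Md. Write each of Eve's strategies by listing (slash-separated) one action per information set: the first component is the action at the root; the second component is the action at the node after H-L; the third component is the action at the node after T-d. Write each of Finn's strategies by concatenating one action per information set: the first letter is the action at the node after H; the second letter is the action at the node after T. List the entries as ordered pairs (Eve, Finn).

(8,2) (7,3) (8,2) (7,3)

vs Le: Eve plays T → Finn plays e at [T] → (8, 2)
vs Ld: Eve plays T → Finn plays d at [T] → Eve plays C at [T-d] → (7, 3)
vs Me: Eve plays T → Finn plays e at [T] → (8, 2)
vs Md: Eve plays T → Finn plays d at [T] → Eve plays C at [T-d] → (7, 3)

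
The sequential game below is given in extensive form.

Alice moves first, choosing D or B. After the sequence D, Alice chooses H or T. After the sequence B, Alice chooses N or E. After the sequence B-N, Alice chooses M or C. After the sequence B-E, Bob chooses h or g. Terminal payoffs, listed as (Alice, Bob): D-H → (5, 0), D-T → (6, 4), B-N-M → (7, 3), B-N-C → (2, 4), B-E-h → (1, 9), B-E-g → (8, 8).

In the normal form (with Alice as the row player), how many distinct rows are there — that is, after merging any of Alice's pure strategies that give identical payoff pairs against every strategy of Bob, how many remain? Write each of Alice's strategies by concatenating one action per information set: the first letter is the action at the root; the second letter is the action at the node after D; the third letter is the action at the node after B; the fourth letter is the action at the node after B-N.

5

Alice has 16 pure strategies: DHNM, DHNC, DHEM, DHEC, DTNM, DTNC, DTEM, DTEC, BHNM, BHNC, BHEM, BHEC, BTNM, BTNC, BTEM, BTEC. Columns: h, g.
{DHNM, DHNC, DHEM, DHEC} → row (5,0) (5,0)
{DTNM, DTNC, DTEM, DTEC} → row (6,4) (6,4)
{BHNM, BTNM} → row (7,3) (7,3)
{BHNC, BTNC} → row (2,4) (2,4)
{BHEM, BHEC, BTEM, BTEC} → row (1,9) (8,8)
That's 5 distinct rows out of 16 strategies.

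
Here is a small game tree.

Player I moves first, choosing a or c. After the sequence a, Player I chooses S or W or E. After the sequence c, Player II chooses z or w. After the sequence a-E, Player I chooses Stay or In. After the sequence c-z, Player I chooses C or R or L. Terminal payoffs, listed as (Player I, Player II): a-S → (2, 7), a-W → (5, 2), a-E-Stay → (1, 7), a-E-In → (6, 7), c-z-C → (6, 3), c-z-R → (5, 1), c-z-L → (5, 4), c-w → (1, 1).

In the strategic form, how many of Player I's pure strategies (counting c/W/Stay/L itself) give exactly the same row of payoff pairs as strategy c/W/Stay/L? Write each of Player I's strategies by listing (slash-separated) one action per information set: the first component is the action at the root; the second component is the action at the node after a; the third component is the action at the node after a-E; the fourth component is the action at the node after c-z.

6

Row for c/W/Stay/L (columns z, w): (5,4) (1,1).
Under c/W/Stay/L, Player I's choice at the node after a and at the node after a-E can never be reached regardless of what Player II does, so varying those choices leaves every outcome unchanged.
Holding the reachable choices fixed and varying the unreachable ones freely already gives 3 × 2 = 6 equivalent strategies.
No other strategy reproduces this row, so those 6 are the full class: c/S/Stay/L, c/S/In/L, c/W/Stay/L, c/W/In/L, c/E/Stay/L, c/E/In/L.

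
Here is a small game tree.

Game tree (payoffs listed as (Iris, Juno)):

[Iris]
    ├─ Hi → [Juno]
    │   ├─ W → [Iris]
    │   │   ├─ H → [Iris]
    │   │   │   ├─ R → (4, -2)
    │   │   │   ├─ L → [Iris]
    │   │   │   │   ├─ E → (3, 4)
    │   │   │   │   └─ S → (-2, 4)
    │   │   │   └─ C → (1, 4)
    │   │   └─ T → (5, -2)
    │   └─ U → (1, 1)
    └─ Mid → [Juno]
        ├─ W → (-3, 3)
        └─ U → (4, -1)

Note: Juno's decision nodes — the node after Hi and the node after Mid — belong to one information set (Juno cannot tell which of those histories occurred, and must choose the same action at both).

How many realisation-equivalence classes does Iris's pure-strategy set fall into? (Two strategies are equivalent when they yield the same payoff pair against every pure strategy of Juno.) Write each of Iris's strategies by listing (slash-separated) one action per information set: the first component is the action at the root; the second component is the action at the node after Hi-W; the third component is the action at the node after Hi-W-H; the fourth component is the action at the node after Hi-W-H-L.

6

Iris has 24 pure strategies: Hi/H/R/E, Hi/H/R/S, Hi/H/L/E, Hi/H/L/S, Hi/H/C/E, Hi/H/C/S, Hi/T/R/E, Hi/T/R/S, Hi/T/L/E, Hi/T/L/S, Hi/T/C/E, Hi/T/C/S, Mid/H/R/E, Mid/H/R/S, Mid/H/L/E, Mid/H/L/S, Mid/H/C/E, Mid/H/C/S, Mid/T/R/E, Mid/T/R/S, Mid/T/L/E, Mid/T/L/S, Mid/T/C/E, Mid/T/C/S. Columns: W, U.
{Hi/H/R/E, Hi/H/R/S} → row (4,-2) (1,1)
{Hi/H/L/E} → row (3,4) (1,1)
{Hi/H/L/S} → row (-2,4) (1,1)
{Hi/H/C/E, Hi/H/C/S} → row (1,4) (1,1)
{Hi/T/R/E, Hi/T/R/S, Hi/T/L/E, Hi/T/L/S, Hi/T/C/E, Hi/T/C/S} → row (5,-2) (1,1)
{Mid/H/R/E, Mid/H/R/S, Mid/H/L/E, Mid/H/L/S, Mid/H/C/E, Mid/H/C/S, Mid/T/R/E, Mid/T/R/S, Mid/T/L/E, Mid/T/L/S, Mid/T/C/E, Mid/T/C/S} → row (-3,3) (4,-1)
That's 6 distinct rows out of 24 strategies.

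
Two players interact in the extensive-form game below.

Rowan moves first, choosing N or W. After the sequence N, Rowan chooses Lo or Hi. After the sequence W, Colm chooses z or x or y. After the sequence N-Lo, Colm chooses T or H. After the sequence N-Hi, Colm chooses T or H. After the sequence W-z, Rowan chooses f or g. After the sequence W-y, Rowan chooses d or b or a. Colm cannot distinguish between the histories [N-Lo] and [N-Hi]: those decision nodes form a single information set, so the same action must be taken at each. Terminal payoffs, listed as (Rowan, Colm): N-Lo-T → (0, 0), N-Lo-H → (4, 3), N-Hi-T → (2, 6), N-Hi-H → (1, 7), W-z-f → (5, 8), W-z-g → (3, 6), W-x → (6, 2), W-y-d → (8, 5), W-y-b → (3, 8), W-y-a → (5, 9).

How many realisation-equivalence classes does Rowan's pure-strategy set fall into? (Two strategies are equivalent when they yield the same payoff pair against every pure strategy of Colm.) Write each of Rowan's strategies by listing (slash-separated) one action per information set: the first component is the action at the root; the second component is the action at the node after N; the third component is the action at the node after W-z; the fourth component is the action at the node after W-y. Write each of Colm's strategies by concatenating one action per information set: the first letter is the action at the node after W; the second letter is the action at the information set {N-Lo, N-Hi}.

8

Rowan has 24 pure strategies: N/Lo/f/d, N/Lo/f/b, N/Lo/f/a, N/Lo/g/d, N/Lo/g/b, N/Lo/g/a, N/Hi/f/d, N/Hi/f/b, N/Hi/f/a, N/Hi/g/d, N/Hi/g/b, N/Hi/g/a, W/Lo/f/d, W/Lo/f/b, W/Lo/f/a, W/Lo/g/d, W/Lo/g/b, W/Lo/g/a, W/Hi/f/d, W/Hi/f/b, W/Hi/f/a, W/Hi/g/d, W/Hi/g/b, W/Hi/g/a. Columns: zT, zH, xT, xH, yT, yH.
{N/Lo/f/d, N/Lo/f/b, N/Lo/f/a, N/Lo/g/d, N/Lo/g/b, N/Lo/g/a} → row (0,0) (4,3) (0,0) (4,3) (0,0) (4,3)
{N/Hi/f/d, N/Hi/f/b, N/Hi/f/a, N/Hi/g/d, N/Hi/g/b, N/Hi/g/a} → row (2,6) (1,7) (2,6) (1,7) (2,6) (1,7)
{W/Lo/f/d, W/Hi/f/d} → row (5,8) (5,8) (6,2) (6,2) (8,5) (8,5)
{W/Lo/f/b, W/Hi/f/b} → row (5,8) (5,8) (6,2) (6,2) (3,8) (3,8)
{W/Lo/f/a, W/Hi/f/a} → row (5,8) (5,8) (6,2) (6,2) (5,9) (5,9)
{W/Lo/g/d, W/Hi/g/d} → row (3,6) (3,6) (6,2) (6,2) (8,5) (8,5)
{W/Lo/g/b, W/Hi/g/b} → row (3,6) (3,6) (6,2) (6,2) (3,8) (3,8)
{W/Lo/g/a, W/Hi/g/a} → row (3,6) (3,6) (6,2) (6,2) (5,9) (5,9)
That's 8 distinct rows out of 24 strategies.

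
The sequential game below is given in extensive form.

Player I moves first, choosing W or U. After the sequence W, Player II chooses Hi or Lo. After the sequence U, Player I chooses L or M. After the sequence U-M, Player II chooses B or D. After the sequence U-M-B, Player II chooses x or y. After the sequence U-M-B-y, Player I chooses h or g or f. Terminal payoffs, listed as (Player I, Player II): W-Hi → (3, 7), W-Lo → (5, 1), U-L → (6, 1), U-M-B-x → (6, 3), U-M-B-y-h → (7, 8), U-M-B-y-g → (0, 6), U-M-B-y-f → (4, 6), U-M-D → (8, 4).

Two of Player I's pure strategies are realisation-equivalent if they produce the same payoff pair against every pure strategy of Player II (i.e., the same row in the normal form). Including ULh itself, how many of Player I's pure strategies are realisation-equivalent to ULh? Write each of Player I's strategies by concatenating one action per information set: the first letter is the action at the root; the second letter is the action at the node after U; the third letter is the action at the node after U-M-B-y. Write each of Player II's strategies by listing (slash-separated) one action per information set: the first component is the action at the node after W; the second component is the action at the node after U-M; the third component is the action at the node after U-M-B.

3

Row for ULh (columns Hi/B/x, Hi/B/y, Hi/D/x, Hi/D/y, Lo/B/x, Lo/B/y, Lo/D/x, Lo/D/y): (6,1) (6,1) (6,1) (6,1) (6,1) (6,1) (6,1) (6,1).
Under ULh, Player I's choice at the node after U-M-B-y can never be reached regardless of what Player II does, so varying those choices leaves every outcome unchanged.
Holding the reachable choices fixed and varying the unreachable one freely already gives 3 equivalent strategies.
No other strategy reproduces this row, so those 3 are the full class: ULh, ULg, ULf.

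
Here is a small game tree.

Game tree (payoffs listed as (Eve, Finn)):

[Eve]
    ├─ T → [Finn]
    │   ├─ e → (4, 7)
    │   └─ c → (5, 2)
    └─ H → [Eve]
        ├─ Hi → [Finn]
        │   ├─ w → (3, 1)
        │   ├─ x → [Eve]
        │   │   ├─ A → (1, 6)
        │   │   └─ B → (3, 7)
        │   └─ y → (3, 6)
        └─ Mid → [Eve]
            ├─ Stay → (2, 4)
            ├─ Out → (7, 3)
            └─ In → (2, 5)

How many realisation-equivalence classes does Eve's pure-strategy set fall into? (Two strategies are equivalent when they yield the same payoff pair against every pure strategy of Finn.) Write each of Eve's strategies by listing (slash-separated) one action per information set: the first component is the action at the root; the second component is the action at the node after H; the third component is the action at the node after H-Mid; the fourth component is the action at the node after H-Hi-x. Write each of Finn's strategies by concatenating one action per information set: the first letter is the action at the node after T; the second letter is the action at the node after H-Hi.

Eve has 24 pure strategies: T/Hi/Stay/A, T/Hi/Stay/B, T/Hi/Out/A, T/Hi/Out/B, T/Hi/In/A, T/Hi/In/B, T/Mid/Stay/A, T/Mid/Stay/B, T/Mid/Out/A, T/Mid/Out/B, T/Mid/In/A, T/Mid/In/B, H/Hi/Stay/A, H/Hi/Stay/B, H/Hi/Out/A, H/Hi/Out/B, H/Hi/In/A, H/Hi/In/B, H/Mid/Stay/A, H/Mid/Stay/B, H/Mid/Out/A, H/Mid/Out/B, H/Mid/In/A, H/Mid/In/B. Columns: ew, ex, ey, cw, cx, cy.
{T/Hi/Stay/A, T/Hi/Stay/B, T/Hi/Out/A, T/Hi/Out/B, T/Hi/In/A, T/Hi/In/B, T/Mid/Stay/A, T/Mid/Stay/B, T/Mid/Out/A, T/Mid/Out/B, T/Mid/In/A, T/Mid/In/B} → row (4,7) (4,7) (4,7) (5,2) (5,2) (5,2)
{H/Hi/Stay/A, H/Hi/Out/A, H/Hi/In/A} → row (3,1) (1,6) (3,6) (3,1) (1,6) (3,6)
{H/Hi/Stay/B, H/Hi/Out/B, H/Hi/In/B} → row (3,1) (3,7) (3,6) (3,1) (3,7) (3,6)
{H/Mid/Stay/A, H/Mid/Stay/B} → row (2,4) (2,4) (2,4) (2,4) (2,4) (2,4)
{H/Mid/Out/A, H/Mid/Out/B} → row (7,3) (7,3) (7,3) (7,3) (7,3) (7,3)
{H/Mid/In/A, H/Mid/In/B} → row (2,5) (2,5) (2,5) (2,5) (2,5) (2,5)
That's 6 distinct rows out of 24 strategies.

6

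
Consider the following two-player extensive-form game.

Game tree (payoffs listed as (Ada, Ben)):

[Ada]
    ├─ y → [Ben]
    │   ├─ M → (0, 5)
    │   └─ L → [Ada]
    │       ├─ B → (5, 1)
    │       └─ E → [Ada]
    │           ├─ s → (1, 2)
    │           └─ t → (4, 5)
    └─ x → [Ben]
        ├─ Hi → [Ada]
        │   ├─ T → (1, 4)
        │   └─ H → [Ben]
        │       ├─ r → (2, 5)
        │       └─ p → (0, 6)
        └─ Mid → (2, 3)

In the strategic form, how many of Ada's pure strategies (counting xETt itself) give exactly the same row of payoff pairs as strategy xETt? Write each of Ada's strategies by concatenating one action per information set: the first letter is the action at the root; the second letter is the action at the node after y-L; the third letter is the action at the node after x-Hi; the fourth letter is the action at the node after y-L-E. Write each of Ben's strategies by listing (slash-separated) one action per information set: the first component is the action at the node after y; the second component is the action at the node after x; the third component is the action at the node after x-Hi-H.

4

Row for xETt (columns M/Hi/r, M/Hi/p, M/Mid/r, M/Mid/p, L/Hi/r, L/Hi/p, L/Mid/r, L/Mid/p): (1,4) (1,4) (2,3) (2,3) (1,4) (1,4) (2,3) (2,3).
Under xETt, Ada's choice at the node after y-L and at the node after y-L-E can never be reached regardless of what Ben does, so varying those choices leaves every outcome unchanged.
Holding the reachable choices fixed and varying the unreachable ones freely already gives 2 × 2 = 4 equivalent strategies.
No other strategy reproduces this row, so those 4 are the full class: xBTs, xBTt, xETs, xETt.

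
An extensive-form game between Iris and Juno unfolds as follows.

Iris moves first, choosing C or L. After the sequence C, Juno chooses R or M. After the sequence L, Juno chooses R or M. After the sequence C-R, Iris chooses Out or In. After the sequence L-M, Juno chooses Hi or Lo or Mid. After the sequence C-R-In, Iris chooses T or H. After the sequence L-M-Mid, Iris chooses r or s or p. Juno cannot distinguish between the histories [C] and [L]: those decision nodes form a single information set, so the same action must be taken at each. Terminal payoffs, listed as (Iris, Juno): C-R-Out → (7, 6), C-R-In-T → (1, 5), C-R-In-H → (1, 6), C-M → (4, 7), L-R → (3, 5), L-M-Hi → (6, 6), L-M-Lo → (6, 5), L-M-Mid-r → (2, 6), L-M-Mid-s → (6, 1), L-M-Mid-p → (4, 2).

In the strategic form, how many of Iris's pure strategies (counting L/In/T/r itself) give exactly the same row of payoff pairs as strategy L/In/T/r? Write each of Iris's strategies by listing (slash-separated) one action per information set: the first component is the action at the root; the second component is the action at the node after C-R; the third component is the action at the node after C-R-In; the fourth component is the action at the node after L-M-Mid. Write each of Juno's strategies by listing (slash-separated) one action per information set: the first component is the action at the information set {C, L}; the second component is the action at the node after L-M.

4

Row for L/In/T/r (columns R/Hi, R/Lo, R/Mid, M/Hi, M/Lo, M/Mid): (3,5) (3,5) (3,5) (6,6) (6,5) (2,6).
Under L/In/T/r, Iris's choice at the node after C-R and at the node after C-R-In can never be reached regardless of what Juno does, so varying those choices leaves every outcome unchanged.
Holding the reachable choices fixed and varying the unreachable ones freely already gives 2 × 2 = 4 equivalent strategies.
No other strategy reproduces this row, so those 4 are the full class: L/Out/T/r, L/Out/H/r, L/In/T/r, L/In/H/r.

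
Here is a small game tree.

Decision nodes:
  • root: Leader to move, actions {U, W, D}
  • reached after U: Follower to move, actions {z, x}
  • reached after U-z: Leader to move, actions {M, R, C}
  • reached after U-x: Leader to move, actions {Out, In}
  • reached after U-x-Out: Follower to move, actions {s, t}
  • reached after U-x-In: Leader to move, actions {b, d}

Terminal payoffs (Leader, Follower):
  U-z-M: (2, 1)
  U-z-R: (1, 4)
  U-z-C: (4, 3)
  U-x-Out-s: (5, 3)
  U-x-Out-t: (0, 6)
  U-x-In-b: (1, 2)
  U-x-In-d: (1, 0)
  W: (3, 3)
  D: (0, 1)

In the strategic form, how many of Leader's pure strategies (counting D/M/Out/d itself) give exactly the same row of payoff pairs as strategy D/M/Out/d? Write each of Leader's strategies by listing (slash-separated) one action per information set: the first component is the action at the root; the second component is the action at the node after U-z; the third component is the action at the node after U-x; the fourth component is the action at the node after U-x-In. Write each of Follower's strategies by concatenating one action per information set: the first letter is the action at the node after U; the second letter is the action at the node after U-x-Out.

Row for D/M/Out/d (columns zs, zt, xs, xt): (0,1) (0,1) (0,1) (0,1).
Under D/M/Out/d, Leader's choice at the node after U-z and at the node after U-x and at the node after U-x-In can never be reached regardless of what Follower does, so varying those choices leaves every outcome unchanged.
Holding the reachable choices fixed and varying the unreachable ones freely already gives 3 × 2 × 2 = 12 equivalent strategies.
No other strategy reproduces this row, so those 12 are the full class: D/M/Out/b, D/M/Out/d, D/M/In/b, D/M/In/d, D/R/Out/b, D/R/Out/d, D/R/In/b, D/R/In/d, D/C/Out/b, D/C/Out/d, D/C/In/b, D/C/In/d.

12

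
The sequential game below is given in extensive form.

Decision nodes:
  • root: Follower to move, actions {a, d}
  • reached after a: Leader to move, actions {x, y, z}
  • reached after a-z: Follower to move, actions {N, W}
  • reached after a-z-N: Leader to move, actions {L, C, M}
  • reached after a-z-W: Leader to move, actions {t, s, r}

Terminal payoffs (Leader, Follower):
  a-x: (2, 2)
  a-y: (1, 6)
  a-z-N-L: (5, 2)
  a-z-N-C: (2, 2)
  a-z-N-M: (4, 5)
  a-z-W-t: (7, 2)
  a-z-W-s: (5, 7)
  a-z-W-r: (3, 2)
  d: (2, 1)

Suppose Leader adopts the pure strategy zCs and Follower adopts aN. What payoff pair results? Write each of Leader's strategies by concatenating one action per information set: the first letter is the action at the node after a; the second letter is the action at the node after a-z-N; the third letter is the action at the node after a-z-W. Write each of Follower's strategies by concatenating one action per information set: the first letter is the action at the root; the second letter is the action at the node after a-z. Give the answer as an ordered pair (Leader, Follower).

Trace the play path from the root:
  Follower plays a
  Leader plays z at [a]
  Follower plays N at [a-z]
  Leader plays C at [a-z-N]
→ terminal payoff (2, 2).
(Leader's choice at the node after a-z-W is never reached on this path, so it doesn't affect the outcome.)

(2, 2)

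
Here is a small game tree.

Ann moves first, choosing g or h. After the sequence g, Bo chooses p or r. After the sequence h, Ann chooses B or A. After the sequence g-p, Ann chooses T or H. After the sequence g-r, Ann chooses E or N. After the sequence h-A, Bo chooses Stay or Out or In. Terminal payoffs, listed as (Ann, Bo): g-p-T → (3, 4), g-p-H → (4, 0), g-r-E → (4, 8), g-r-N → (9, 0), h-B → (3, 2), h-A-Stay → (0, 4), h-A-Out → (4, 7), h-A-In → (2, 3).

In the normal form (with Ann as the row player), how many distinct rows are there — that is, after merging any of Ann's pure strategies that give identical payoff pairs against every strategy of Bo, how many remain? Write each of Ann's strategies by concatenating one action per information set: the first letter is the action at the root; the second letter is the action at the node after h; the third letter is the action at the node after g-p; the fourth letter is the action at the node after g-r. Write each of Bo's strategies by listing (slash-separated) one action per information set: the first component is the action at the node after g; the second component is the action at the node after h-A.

Ann has 16 pure strategies: gBTE, gBTN, gBHE, gBHN, gATE, gATN, gAHE, gAHN, hBTE, hBTN, hBHE, hBHN, hATE, hATN, hAHE, hAHN. Columns: p/Stay, p/Out, p/In, r/Stay, r/Out, r/In.
{gBTE, gATE} → row (3,4) (3,4) (3,4) (4,8) (4,8) (4,8)
{gBTN, gATN} → row (3,4) (3,4) (3,4) (9,0) (9,0) (9,0)
{gBHE, gAHE} → row (4,0) (4,0) (4,0) (4,8) (4,8) (4,8)
{gBHN, gAHN} → row (4,0) (4,0) (4,0) (9,0) (9,0) (9,0)
{hBTE, hBTN, hBHE, hBHN} → row (3,2) (3,2) (3,2) (3,2) (3,2) (3,2)
{hATE, hATN, hAHE, hAHN} → row (0,4) (4,7) (2,3) (0,4) (4,7) (2,3)
That's 6 distinct rows out of 16 strategies.

6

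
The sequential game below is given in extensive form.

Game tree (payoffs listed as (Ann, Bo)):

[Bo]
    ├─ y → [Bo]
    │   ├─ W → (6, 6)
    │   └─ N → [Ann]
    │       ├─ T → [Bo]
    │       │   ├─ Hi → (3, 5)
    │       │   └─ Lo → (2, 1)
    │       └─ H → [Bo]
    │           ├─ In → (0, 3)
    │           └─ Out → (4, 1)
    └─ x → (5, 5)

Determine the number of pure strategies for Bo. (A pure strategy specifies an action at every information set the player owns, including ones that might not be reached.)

16

Bo owns the root with actions {y, x} — two choices.
Bo owns the node after y with actions {W, N} — two choices.
Bo owns the node after y-N-T with actions {Hi, Lo} — two choices.
Bo owns the node after y-N-H with actions {In, Out} — two choices.
A pure strategy fixes one action at each information set independently, so the count is the product 2 × 2 × 2 × 2 = 16.
(For reference, Ann has 2 pure strategies, giving a 16×2 normal-form matrix.)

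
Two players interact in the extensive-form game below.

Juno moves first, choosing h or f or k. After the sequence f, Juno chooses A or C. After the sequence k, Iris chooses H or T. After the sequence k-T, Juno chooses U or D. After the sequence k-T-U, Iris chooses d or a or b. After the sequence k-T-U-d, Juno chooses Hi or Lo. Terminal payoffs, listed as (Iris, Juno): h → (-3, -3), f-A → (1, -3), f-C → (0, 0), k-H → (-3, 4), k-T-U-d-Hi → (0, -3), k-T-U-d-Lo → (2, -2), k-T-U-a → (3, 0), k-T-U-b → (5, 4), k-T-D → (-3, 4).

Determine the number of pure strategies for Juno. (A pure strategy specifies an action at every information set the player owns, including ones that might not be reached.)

24

Juno owns the root with actions {h, f, k} — three choices.
Juno owns the node after f with actions {A, C} — two choices.
Juno owns the node after k-T with actions {U, D} — two choices.
Juno owns the node after k-T-U-d with actions {Hi, Lo} — two choices.
A pure strategy fixes one action at each information set independently, so the count is the product 3 × 2 × 2 × 2 = 24.
(For reference, Iris has 6 pure strategies, giving a 24×6 normal-form matrix.)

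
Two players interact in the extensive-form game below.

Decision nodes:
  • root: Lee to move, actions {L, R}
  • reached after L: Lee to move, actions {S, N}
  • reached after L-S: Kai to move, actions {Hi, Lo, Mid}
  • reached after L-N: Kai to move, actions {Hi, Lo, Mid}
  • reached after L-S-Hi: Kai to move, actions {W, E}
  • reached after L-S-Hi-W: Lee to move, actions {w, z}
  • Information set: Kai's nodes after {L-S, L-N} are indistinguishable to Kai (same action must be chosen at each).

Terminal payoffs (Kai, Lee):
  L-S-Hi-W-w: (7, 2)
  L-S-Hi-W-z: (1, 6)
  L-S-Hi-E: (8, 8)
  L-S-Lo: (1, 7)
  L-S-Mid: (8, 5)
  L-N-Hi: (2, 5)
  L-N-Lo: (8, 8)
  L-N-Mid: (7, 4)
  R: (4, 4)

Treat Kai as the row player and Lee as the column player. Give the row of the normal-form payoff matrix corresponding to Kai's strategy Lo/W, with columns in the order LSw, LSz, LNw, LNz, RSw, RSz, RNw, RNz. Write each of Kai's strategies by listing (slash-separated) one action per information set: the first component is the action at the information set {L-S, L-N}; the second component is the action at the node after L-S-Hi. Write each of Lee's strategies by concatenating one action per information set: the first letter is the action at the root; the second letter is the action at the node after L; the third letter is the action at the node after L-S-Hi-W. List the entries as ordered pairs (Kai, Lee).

(1,7) (1,7) (8,8) (8,8) (4,4) (4,4) (4,4) (4,4)

vs LSw: Lee plays L → Lee plays S at [L] → Kai plays Lo at [L-S] → (1, 7)
vs LSz: Lee plays L → Lee plays S at [L] → Kai plays Lo at [L-S] → (1, 7)
vs LNw: Lee plays L → Lee plays N at [L] → Kai plays Lo at [L-N] → (8, 8)
vs LNz: Lee plays L → Lee plays N at [L] → Kai plays Lo at [L-N] → (8, 8)
vs RSw: Lee plays R → (4, 4)
vs RSz: Lee plays R → (4, 4)
vs RNw: Lee plays R → (4, 4)
vs RNz: Lee plays R → (4, 4)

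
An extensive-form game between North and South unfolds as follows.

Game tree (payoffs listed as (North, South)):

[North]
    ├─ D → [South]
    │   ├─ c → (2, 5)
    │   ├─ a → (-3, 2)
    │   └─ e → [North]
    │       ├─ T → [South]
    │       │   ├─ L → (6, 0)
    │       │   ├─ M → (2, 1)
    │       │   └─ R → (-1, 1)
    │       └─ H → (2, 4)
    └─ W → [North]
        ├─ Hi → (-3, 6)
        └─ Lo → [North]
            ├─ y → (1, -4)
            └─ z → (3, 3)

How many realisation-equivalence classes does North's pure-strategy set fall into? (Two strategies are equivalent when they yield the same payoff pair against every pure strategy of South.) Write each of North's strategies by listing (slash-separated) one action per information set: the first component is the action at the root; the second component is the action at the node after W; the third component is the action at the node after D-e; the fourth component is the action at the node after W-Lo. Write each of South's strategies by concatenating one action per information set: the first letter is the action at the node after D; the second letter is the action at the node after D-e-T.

5

North has 16 pure strategies: D/Hi/T/y, D/Hi/T/z, D/Hi/H/y, D/Hi/H/z, D/Lo/T/y, D/Lo/T/z, D/Lo/H/y, D/Lo/H/z, W/Hi/T/y, W/Hi/T/z, W/Hi/H/y, W/Hi/H/z, W/Lo/T/y, W/Lo/T/z, W/Lo/H/y, W/Lo/H/z. Columns: cL, cM, cR, aL, aM, aR, eL, eM, eR.
{D/Hi/T/y, D/Hi/T/z, D/Lo/T/y, D/Lo/T/z} → row (2,5) (2,5) (2,5) (-3,2) (-3,2) (-3,2) (6,0) (2,1) (-1,1)
{D/Hi/H/y, D/Hi/H/z, D/Lo/H/y, D/Lo/H/z} → row (2,5) (2,5) (2,5) (-3,2) (-3,2) (-3,2) (2,4) (2,4) (2,4)
{W/Hi/T/y, W/Hi/T/z, W/Hi/H/y, W/Hi/H/z} → row (-3,6) (-3,6) (-3,6) (-3,6) (-3,6) (-3,6) (-3,6) (-3,6) (-3,6)
{W/Lo/T/y, W/Lo/H/y} → row (1,-4) (1,-4) (1,-4) (1,-4) (1,-4) (1,-4) (1,-4) (1,-4) (1,-4)
{W/Lo/T/z, W/Lo/H/z} → row (3,3) (3,3) (3,3) (3,3) (3,3) (3,3) (3,3) (3,3) (3,3)
That's 5 distinct rows out of 16 strategies.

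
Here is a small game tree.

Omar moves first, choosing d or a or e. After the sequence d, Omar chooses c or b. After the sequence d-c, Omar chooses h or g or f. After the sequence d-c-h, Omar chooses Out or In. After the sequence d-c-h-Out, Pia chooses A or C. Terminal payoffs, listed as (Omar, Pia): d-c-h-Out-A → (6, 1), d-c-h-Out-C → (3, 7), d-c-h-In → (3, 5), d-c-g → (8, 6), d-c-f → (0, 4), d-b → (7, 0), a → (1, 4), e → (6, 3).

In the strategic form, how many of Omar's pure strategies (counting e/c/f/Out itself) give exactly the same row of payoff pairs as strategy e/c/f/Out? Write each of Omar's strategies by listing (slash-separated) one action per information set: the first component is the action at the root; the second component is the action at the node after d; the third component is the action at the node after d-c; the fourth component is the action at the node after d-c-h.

12

Row for e/c/f/Out (columns A, C): (6,3) (6,3).
Under e/c/f/Out, Omar's choice at the node after d and at the node after d-c and at the node after d-c-h can never be reached regardless of what Pia does, so varying those choices leaves every outcome unchanged.
Holding the reachable choices fixed and varying the unreachable ones freely already gives 2 × 3 × 2 = 12 equivalent strategies.
No other strategy reproduces this row, so those 12 are the full class: e/c/h/Out, e/c/h/In, e/c/g/Out, e/c/g/In, e/c/f/Out, e/c/f/In, e/b/h/Out, e/b/h/In, e/b/g/Out, e/b/g/In, e/b/f/Out, e/b/f/In.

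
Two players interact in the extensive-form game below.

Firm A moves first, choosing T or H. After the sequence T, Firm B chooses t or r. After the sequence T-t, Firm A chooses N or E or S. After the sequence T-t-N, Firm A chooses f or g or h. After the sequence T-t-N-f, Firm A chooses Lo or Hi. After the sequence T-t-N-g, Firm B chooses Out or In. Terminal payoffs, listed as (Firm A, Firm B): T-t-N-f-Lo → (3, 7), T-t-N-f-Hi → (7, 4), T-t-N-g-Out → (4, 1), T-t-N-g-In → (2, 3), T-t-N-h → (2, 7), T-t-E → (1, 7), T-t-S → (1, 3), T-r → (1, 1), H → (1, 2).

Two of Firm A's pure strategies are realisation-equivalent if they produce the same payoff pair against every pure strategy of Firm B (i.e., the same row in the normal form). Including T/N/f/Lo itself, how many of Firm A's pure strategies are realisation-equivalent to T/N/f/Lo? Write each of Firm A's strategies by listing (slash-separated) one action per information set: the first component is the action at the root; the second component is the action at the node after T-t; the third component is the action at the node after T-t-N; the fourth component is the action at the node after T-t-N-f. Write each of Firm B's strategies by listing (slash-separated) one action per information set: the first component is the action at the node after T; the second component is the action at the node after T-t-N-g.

Row for T/N/f/Lo (columns t/Out, t/In, r/Out, r/In): (3,7) (3,7) (1,1) (1,1).
Every one of Firm A's information sets is on the play path for some reply by Firm B when Firm A follows T/N/f/Lo.
Changing the action at any of them therefore changes at least one column, so only T/N/f/Lo itself gives this row.

1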